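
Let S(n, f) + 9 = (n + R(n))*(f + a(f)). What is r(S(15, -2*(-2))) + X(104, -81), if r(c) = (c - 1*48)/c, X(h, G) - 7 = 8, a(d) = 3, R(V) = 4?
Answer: 484/31 ≈ 15.613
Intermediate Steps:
X(h, G) = 15 (X(h, G) = 7 + 8 = 15)
S(n, f) = -9 + (3 + f)*(4 + n) (S(n, f) = -9 + (n + 4)*(f + 3) = -9 + (4 + n)*(3 + f) = -9 + (3 + f)*(4 + n))
r(c) = (-48 + c)/c (r(c) = (c - 48)/c = (-48 + c)/c)
r(S(15, -2*(-2))) + X(104, -81) = (-48 + (3 + 3*15 + 4*(-2*(-2)) - 2*(-2)*15))/(3 + 3*15 + 4*(-2*(-2)) - 2*(-2)*15) + 15 = (-48 + (3 + 45 + 4*4 + 4*15))/(3 + 45 + 4*4 + 4*15) + 15 = (-48 + (3 + 45 + 16 + 60))/(3 + 45 + 16 + 60) + 15 = (-48 + 124)/124 + 15 = (1/124)*76 + 15 = 19/31 + 15 = 484/31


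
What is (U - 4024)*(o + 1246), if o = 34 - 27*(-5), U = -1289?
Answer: -7517895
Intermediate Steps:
o = 169 (o = 34 + 135 = 169)
(U - 4024)*(o + 1246) = (-1289 - 4024)*(169 + 1246) = -5313*1415 = -7517895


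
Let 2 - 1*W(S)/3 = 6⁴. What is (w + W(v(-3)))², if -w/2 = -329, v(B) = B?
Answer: 10394176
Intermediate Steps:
w = 658 (w = -2*(-329) = 658)
W(S) = -3882 (W(S) = 6 - 3*6⁴ = 6 - 3*1296 = 6 - 3888 = -3882)
(w + W(v(-3)))² = (658 - 3882)² = (-3224)² = 10394176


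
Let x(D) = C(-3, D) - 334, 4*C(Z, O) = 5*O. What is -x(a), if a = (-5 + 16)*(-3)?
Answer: 1501/4 ≈ 375.25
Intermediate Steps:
C(Z, O) = 5*O/4 (C(Z, O) = (5*O)/4 = 5*O/4)
a = -33 (a = 11*(-3) = -33)
x(D) = -334 + 5*D/4 (x(D) = 5*D/4 - 334 = -334 + 5*D/4)
-x(a) = -(-334 + (5/4)*(-33)) = -(-334 - 165/4) = -1*(-1501/4) = 1501/4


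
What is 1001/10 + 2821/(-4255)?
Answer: 846209/8510 ≈ 99.437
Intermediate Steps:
1001/10 + 2821/(-4255) = 1001*(⅒) + 2821*(-1/4255) = 1001/10 - 2821/4255 = 846209/8510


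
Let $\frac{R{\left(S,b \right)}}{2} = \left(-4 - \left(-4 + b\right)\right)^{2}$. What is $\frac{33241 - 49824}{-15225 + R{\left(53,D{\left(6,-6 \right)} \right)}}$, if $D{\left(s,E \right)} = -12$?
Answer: $\frac{16583}{14937} \approx 1.1102$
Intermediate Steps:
$R{\left(S,b \right)} = 2 b^{2}$ ($R{\left(S,b \right)} = 2 \left(-4 - \left(-4 + b\right)\right)^{2} = 2 \left(- b\right)^{2} = 2 b^{2}$)
$\frac{33241 - 49824}{-15225 + R{\left(53,D{\left(6,-6 \right)} \right)}} = \frac{33241 - 49824}{-15225 + 2 \left(-12\right)^{2}} = - \frac{16583}{-15225 + 2 \cdot 144} = - \frac{16583}{-15225 + 288} = - \frac{16583}{-14937} = \left(-16583\right) \left(- \frac{1}{14937}\right) = \frac{16583}{14937}$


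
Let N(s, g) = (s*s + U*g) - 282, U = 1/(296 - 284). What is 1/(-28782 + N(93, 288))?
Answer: -1/20391 ≈ -4.9041e-5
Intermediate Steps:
U = 1/12 ≈ 0.083333
N(s, g) = -282 + s**2 + g/12 (N(s, g) = (s*s + g/12) - 282 = (s**2 + g/12) - 282 = -282 + s**2 + g/12)
1/(-28782 + N(93, 288)) = 1/(-28782 + (-282 + 93**2 + (1/12)*288)) = 1/(-28782 + (-282 + 8649 + 24)) = 1/(-28782 + 8391) = 1/(-20391) = -1/20391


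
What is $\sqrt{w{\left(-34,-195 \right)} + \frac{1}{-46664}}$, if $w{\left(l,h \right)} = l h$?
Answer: $\frac{\sqrt{3609254133454}}{23332} \approx 81.425$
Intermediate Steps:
$w{\left(l,h \right)} = h l$
$\sqrt{w{\left(-34,-195 \right)} + \frac{1}{-46664}} = \sqrt{\left(-195\right) \left(-34\right) + \frac{1}{-46664}} = \sqrt{6630 - \frac{1}{46664}} = \sqrt{\frac{309382319}{46664}} = \frac{\sqrt{3609254133454}}{23332}$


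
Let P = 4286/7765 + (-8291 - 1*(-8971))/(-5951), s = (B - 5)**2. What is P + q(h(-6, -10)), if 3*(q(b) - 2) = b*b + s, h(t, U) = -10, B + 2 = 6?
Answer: 5005095463/138628545 ≈ 36.104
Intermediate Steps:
B = 4 (B = -2 + 6 = 4)
s = 1 (s = (4 - 5)**2 = (-1)**2 = 1)
P = 20225786/46209515 (P = 4286*(1/7765) + (-8291 + 8971)*(-1/5951) = 4286/7765 + 680*(-1/5951) = 4286/7765 - 680/5951 = 20225786/46209515 ≈ 0.43770)
q(b) = 7/3 + b**2/3 (q(b) = 2 + (b*b + 1)/3 = 2 + (b**2 + 1)/3 = 2 + (1 + b**2)/3 = 2 + (1/3 + b**2/3) = 7/3 + b**2/3)
P + q(h(-6, -10)) = 20225786/46209515 + (7/3 + (1/3)*(-10)**2) = 20225786/46209515 + (7/3 + (1/3)*100) = 20225786/46209515 + (7/3 + 100/3) = 20225786/46209515 + 107/3 = 5005095463/138628545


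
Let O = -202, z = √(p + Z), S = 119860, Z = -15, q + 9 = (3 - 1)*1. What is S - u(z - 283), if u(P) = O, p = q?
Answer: 120062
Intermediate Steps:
q = -7 (q = -9 + (3 - 1)*1 = -9 + 2*1 = -9 + 2 = -7)
p = -7
z = I*√22 (z = √(-7 - 15) = √(-22) = I*√22 ≈ 4.6904*I)
u(P) = -202
S - u(z - 283) = 119860 - 1*(-202) = 119860 + 202 = 120062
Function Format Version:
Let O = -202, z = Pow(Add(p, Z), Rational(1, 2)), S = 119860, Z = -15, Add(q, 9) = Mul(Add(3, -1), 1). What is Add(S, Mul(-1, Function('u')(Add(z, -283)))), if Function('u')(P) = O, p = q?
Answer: 120062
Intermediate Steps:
q = -7 (q = Add(-9, Mul(Add(3, -1), 1)) = Add(-9, Mul(2, 1)) = Add(-9, 2) = -7)
p = -7
z = Mul(I, Pow(22, Rational(1, 2))) (z = Pow(Add(-7, -15), Rational(1, 2)) = Pow(-22, Rational(1, 2)) = Mul(I, Pow(22, Rational(1, 2))) ≈ Mul(4.6904, I))
Function('u')(P) = -202
Add(S, Mul(-1, Function('u')(Add(z, -283)))) = Add(119860, Mul(-1, -202)) = Add(119860, 202) = 120062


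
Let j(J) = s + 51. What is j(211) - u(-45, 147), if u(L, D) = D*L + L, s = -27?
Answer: 6684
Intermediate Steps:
j(J) = 24 (j(J) = -27 + 51 = 24)
u(L, D) = L + D*L
j(211) - u(-45, 147) = 24 - (-45)*(1 + 147) = 24 - (-45)*148 = 24 - 1*(-6660) = 24 + 6660 = 6684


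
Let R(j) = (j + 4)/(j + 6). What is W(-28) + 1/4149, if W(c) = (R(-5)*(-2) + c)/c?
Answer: 53951/58086 ≈ 0.92881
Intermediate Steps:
R(j) = (4 + j)/(6 + j)
W(c) = (2 + c)/c (W(c) = (((4 - 5)/(6 - 5))*(-2) + c)/c = ((-1/1)*(-2) + c)/c = ((1*(-1))*(-2) + c)/c = (-1*(-2) + c)/c = (2 + c)/c)
W(-28) + 1/4149 = (2 - 28)/(-28) + 1/4149 = -1/28*(-26) + 1/4149 = 13/14 + 1/4149 = 53951/58086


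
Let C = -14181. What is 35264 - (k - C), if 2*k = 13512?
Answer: 14327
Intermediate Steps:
k = 6756 (k = (1/2)*13512 = 6756)
35264 - (k - C) = 35264 - (6756 - 1*(-14181)) = 35264 - (6756 + 14181) = 35264 - 1*20937 = 35264 - 20937 = 14327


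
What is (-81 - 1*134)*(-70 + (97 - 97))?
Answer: 15050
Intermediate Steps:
(-81 - 1*134)*(-70 + (97 - 97)) = (-81 - 134)*(-70 + 0) = -215*(-70) = 15050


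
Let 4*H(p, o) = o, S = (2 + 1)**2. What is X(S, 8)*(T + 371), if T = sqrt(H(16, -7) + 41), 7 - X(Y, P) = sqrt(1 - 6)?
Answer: (7 - I*sqrt(5))*(742 + sqrt(157))/2 ≈ 2640.9 - 843.59*I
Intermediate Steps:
S = 9 (S = 3**2 = 9)
H(p, o) = o/4
X(Y, P) = 7 - I*sqrt(5) (X(Y, P) = 7 - sqrt(1 - 6) = 7 - sqrt(-5) = 7 - I*sqrt(5))
T = sqrt(157)/2 (T = sqrt((1/4)*(-7) + 41) = sqrt(-7/4 + 41) = sqrt(157/4) = sqrt(157)/2 ≈ 6.2650)
X(S, 8)*(T + 371) = (7 - I*sqrt(5))*(sqrt(157)/2 + 371) = (7 - I*sqrt(5))*(371 + sqrt(157)/2)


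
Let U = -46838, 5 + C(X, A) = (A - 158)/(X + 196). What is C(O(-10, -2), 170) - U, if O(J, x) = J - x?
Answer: 2201154/47 ≈ 46833.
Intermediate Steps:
C(X, A) = -5 + (-158 + A)/(196 + X) (C(X, A) = -5 + (A - 158)/(X + 196) = -5 + (-158 + A)/(196 + X))
C(O(-10, -2), 170) - U = (-1138 + 170 - 5*(-10 - 1*(-2)))/(196 + (-10 - 1*(-2))) - 1*(-46838) = (-1138 + 170 - 5*(-10 + 2))/(196 + (-10 + 2)) + 46838 = (-1138 + 170 - 5*(-8))/(196 - 8) + 46838 = (-1138 + 170 + 40)/188 + 46838 = (1/188)*(-928) + 46838 = -232/47 + 46838 = 2201154/47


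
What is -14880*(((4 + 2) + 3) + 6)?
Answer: -223200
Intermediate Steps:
-14880*(((4 + 2) + 3) + 6) = -14880*((6 + 3) + 6) = -14880*(9 + 6) = -14880*15 = -2480*90 = -223200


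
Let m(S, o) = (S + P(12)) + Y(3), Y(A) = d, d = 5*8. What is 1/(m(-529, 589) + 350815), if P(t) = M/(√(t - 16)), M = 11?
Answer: 1401304/490913225225 + 22*I/490913225225 ≈ 2.8545e-6 + 4.4814e-11*I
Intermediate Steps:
P(t) = 11/√(-16 + t) (P(t) = 11/(√(t - 16)) = 11/(√(-16 + t)) = 11/√(-16 + t))
d = 40
Y(A) = 40
m(S, o) = 40 + S - 11*I/2 (m(S, o) = (S + 11/√(-16 + 12)) + 40 = (S + 11/√(-4)) + 40 = (S + 11*(-I/2)) + 40 = (S - 11*I/2) + 40 = 40 + S - 11*I/2)
1/(m(-529, 589) + 350815) = 1/((40 - 529 - 11*I/2) + 350815) = 1/((-489 - 11*I/2) + 350815) = 1/(350326 - 11*I/2) = 4*(350326 + 11*I/2)/490913225225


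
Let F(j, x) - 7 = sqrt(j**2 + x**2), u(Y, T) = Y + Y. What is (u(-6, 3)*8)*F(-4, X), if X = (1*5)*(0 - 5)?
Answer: -672 - 96*sqrt(641) ≈ -3102.5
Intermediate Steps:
u(Y, T) = 2*Y
X = -25 (X = 5*(-5) = -25)
F(j, x) = 7 + sqrt(j**2 + x**2)
(u(-6, 3)*8)*F(-4, X) = ((2*(-6))*8)*(7 + sqrt((-4)**2 + (-25)**2)) = (-12*8)*(7 + sqrt(16 + 625)) = -96*(7 + sqrt(641)) = -672 - 96*sqrt(641)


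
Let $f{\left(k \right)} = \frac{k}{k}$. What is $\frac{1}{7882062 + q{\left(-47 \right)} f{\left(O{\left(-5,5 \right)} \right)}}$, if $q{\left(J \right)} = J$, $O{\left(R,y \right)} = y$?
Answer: $\frac{1}{7882015} \approx 1.2687 \cdot 10^{-7}$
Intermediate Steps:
$f{\left(k \right)} = 1$
$\frac{1}{7882062 + q{\left(-47 \right)} f{\left(O{\left(-5,5 \right)} \right)}} = \frac{1}{7882062 - 47} = \frac{1}{7882015}$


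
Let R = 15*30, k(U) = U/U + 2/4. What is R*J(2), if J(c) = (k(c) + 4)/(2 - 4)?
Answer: -2475/2 ≈ -1237.5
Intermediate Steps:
k(U) = 3/2 (k(U) = 1 + 2*(¼) = 1 + ½ = 3/2)
R = 450
J(c) = -11/4 (J(c) = (3/2 + 4)/(2 - 4) = (11/2)/(-2) = (11/2)*(-½) = -11/4)
R*J(2) = 450*(-11/4) = -2475/2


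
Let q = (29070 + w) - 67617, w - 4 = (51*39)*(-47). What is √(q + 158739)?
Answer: √26713 ≈ 163.44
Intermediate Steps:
w = -93479 (w = 4 + (51*39)*(-47) = 4 + 1989*(-47) = 4 - 93483 = -93479)
q = -132026 (q = (29070 - 93479) - 67617 = -64409 - 67617 = -132026)
√(q + 158739) = √(-132026 + 158739) = √26713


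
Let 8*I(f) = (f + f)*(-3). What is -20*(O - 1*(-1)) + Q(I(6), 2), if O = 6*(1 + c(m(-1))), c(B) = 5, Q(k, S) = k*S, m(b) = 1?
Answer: -749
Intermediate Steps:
I(f) = -3*f/4 (I(f) = ((f + f)*(-3))/8 = ((2*f)*(-3))/8 = (-6*f)/8 = -3*f/4)
Q(k, S) = S*k
O = 36 (O = 6*(1 + 5) = 6*6 = 36)
-20*(O - 1*(-1)) + Q(I(6), 2) = -20*(36 - 1*(-1)) + 2*(-¾*6) = -20*(36 + 1) + 2*(-9/2) = -20*37 - 9 = -740 - 9 = -749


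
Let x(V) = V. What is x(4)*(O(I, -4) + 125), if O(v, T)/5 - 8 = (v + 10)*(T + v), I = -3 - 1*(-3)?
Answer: -140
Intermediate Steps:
I = 0 (I = -3 + 3 = 0)
O(v, T) = 40 + 5*(10 + v)*(T + v) (O(v, T) = 40 + 5*((v + 10)*(T + v)) = 40 + 5*((10 + v)*(T + v)) = 40 + 5*(10 + v)*(T + v))
x(4)*(O(I, -4) + 125) = 4*((40 + 5*0² + 50*(-4) + 50*0 + 5*(-4)*0) + 125) = 4*((40 + 5*0 - 200 + 0 + 0) + 125) = 4*((40 + 0 - 200 + 0 + 0) + 125) = 4*(-160 + 125) = 4*(-35) = -140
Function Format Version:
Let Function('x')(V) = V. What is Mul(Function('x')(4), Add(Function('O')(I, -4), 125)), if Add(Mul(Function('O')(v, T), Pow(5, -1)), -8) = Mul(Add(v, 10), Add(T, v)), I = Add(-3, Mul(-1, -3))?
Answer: -140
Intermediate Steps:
I = 0 (I = Add(-3, 3) = 0)
Function('O')(v, T) = Add(40, Mul(5, Add(10, v), Add(T, v))) (Function('O')(v, T) = Add(40, Mul(5, Mul(Add(v, 10), Add(T, v)))) = Add(40, Mul(5, Mul(Add(10, v), Add(T, v)))) = Add(40, Mul(5, Add(10, v), Add(T, v))))
Mul(Function('x')(4), Add(Function('O')(I, -4), 125)) = Mul(4, Add(Add(40, Mul(5, Pow(0, 2)), Mul(50, -4), Mul(50, 0), Mul(5, -4, 0)), 125)) = Mul(4, Add(Add(40, Mul(5, 0), -200, 0, 0), 125)) = Mul(4, Add(Add(40, 0, -200, 0, 0), 125)) = Mul(4, Add(-160, 125)) = Mul(4, -35) = -140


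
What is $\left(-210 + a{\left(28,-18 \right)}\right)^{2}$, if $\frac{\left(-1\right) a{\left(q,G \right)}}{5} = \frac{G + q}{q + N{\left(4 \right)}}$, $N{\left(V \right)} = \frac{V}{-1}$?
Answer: $\frac{6477025}{144} \approx 44979.0$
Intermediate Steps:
$N{\left(V \right)} = - V$ ($N{\left(V \right)} = V \left(-1\right) = - V$)
$a{\left(q,G \right)} = - \frac{5 \left(G + q\right)}{-4 + q}$ ($a{\left(q,G \right)} = - 5 \frac{G + q}{q - 4} = - 5 \frac{G + q}{-4 + q} = - \frac{5 \left(G + q\right)}{-4 + q}$)
$\left(-210 + a{\left(28,-18 \right)}\right)^{2} = \left(-210 + \frac{5 \left(\left(-1\right) \left(-18\right) - 28\right)}{-4 + 28}\right)^{2} = \left(-210 + \frac{5 \left(18 - 28\right)}{24}\right)^{2} = \left(-210 + 5 \cdot \frac{1}{24} \left(-10\right)\right)^{2} = \left(-210 - \frac{25}{12}\right)^{2} = \left(- \frac{2545}{12}\right)^{2} = \frac{6477025}{144}$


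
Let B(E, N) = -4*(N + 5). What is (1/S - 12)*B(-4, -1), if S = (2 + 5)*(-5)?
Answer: 6736/35 ≈ 192.46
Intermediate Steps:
S = -35 (S = 7*(-5) = -35)
B(E, N) = -20 - 4*N (B(E, N) = -4*(5 + N) = -20 - 4*N)
(1/S - 12)*B(-4, -1) = (1/(-35) - 12)*(-20 - 4*(-1)) = (-1/35 - 12)*(-20 + 4) = -421/35*(-16) = 6736/35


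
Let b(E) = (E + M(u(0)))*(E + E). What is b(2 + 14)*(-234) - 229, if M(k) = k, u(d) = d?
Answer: -120037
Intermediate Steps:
b(E) = 2*E² (b(E) = (E + 0)*(E + E) = E*(2*E) = 2*E²)
b(2 + 14)*(-234) - 229 = (2*(2 + 14)²)*(-234) - 229 = (2*16²)*(-234) - 229 = (2*256)*(-234) - 229 = 512*(-234) - 229 = -119808 - 229 = -120037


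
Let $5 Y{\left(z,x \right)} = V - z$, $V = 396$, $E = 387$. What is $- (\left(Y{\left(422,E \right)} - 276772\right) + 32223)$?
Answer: $\frac{1222771}{5} \approx 2.4455 \cdot 10^{5}$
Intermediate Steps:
$Y{\left(z,x \right)} = \frac{396}{5} - \frac{z}{5}$ ($Y{\left(z,x \right)} = \frac{396 - z}{5} = \frac{396}{5} - \frac{z}{5}$)
$- (\left(Y{\left(422,E \right)} - 276772\right) + 32223) = - (\left(\left(\frac{396}{5} - \frac{422}{5}\right) - 276772\right) + 32223) = - (\left(- \frac{26}{5} - 276772\right) + 32223) = - (- \frac{1383886}{5} + 32223) = \left(-1\right) \left(- \frac{1222771}{5}\right) = \frac{1222771}{5}$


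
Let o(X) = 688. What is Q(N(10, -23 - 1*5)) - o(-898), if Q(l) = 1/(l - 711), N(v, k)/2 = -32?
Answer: -533201/775 ≈ -688.00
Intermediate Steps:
N(v, k) = -64 (N(v, k) = 2*(-32) = -64)
Q(l) = 1/(-711 + l)
Q(N(10, -23 - 1*5)) - o(-898) = 1/(-711 - 64) - 1*688 = 1/(-775) - 688 = -1/775 - 688 = -533201/775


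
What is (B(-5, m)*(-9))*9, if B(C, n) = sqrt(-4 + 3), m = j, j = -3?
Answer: -81*I ≈ -81.0*I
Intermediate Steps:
m = -3
B(C, n) = I (B(C, n) = sqrt(-1) = I)
(B(-5, m)*(-9))*9 = (I*(-9))*9 = -9*I*9 = -81*I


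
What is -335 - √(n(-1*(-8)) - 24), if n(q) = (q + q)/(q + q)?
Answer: -335 - I*√23 ≈ -335.0 - 4.7958*I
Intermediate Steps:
n(q) = 1 (n(q) = (2*q)/((2*q)) = (2*q)*(1/(2*q)) = 1)
-335 - √(n(-1*(-8)) - 24) = -335 - √(1 - 24) = -335 - √(-23) = -335 - I*√23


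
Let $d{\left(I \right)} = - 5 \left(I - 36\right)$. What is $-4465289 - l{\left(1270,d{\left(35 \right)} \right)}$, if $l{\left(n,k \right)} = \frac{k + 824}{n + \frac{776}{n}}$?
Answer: $- \frac{3602765372597}{806838} \approx -4.4653 \cdot 10^{6}$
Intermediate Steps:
$d{\left(I \right)} = 180 - 5 I$ ($d{\left(I \right)} = - 5 \left(-36 + I\right) = 180 - 5 I$)
$l{\left(n,k \right)} = \frac{824 + k}{n + \frac{776}{n}}$
$-4465289 - l{\left(1270,d{\left(35 \right)} \right)} = -4465289 - \frac{1270 \left(824 + \left(180 - 175\right)\right)}{776 + 1270^{2}} = -4465289 - \frac{1270 \left(824 + \left(180 - 175\right)\right)}{776 + 1612900} = -4465289 - \frac{1270 \left(824 + 5\right)}{1613676} = -4465289 - 1270 \cdot \frac{1}{1613676} \cdot 829 = -4465289 - \frac{526415}{806838} = - \frac{3602765372597}{806838}$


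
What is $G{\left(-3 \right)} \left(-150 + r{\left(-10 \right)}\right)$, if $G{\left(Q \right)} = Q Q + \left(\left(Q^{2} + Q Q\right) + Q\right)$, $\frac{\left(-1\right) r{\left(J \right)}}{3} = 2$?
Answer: $-3744$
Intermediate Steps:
$r{\left(J \right)} = -6$ ($r{\left(J \right)} = \left(-3\right) 2 = -6$)
$G{\left(Q \right)} = Q + 3 Q^{2}$ ($G{\left(Q \right)} = Q^{2} + \left(\left(Q^{2} + Q^{2}\right) + Q\right) = Q^{2} + \left(2 Q^{2} + Q\right) = Q^{2} + \left(Q + 2 Q^{2}\right) = Q + 3 Q^{2}$)
$G{\left(-3 \right)} \left(-150 + r{\left(-10 \right)}\right) = - 3 \left(1 + 3 \left(-3\right)\right) \left(-150 - 6\right) = - 3 \left(1 - 9\right) \left(-156\right) = \left(-3\right) \left(-8\right) \left(-156\right) = 24 \left(-156\right) = -3744$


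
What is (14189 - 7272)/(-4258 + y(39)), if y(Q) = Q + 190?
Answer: -6917/4029 ≈ -1.7168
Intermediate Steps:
y(Q) = 190 + Q
(14189 - 7272)/(-4258 + y(39)) = (14189 - 7272)/(-4258 + (190 + 39)) = 6917/(-4258 + 229) = 6917/(-4029) = 6917*(-1/4029) = -6917/4029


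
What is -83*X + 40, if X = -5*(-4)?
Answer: -1620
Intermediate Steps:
X = 20
-83*X + 40 = -83*20 + 40 = -1660 + 40 = -1620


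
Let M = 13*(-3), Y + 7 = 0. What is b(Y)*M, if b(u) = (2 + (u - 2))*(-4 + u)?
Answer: -3003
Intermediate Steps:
Y = -7 (Y = -7 + 0 = -7)
b(u) = u*(-4 + u) (b(u) = (2 + (-2 + u))*(-4 + u) = u*(-4 + u))
M = -39
b(Y)*M = -7*(-4 - 7)*(-39) = -7*(-11)*(-39) = 77*(-39) = -3003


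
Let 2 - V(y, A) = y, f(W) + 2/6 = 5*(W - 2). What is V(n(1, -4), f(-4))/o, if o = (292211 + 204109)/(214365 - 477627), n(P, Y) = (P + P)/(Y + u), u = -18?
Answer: -1009171/909920 ≈ -1.1091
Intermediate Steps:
f(W) = -31/3 + 5*W (f(W) = -⅓ + 5*(W - 2) = -⅓ + 5*(-2 + W) = -⅓ + (-10 + 5*W) = -31/3 + 5*W)
n(P, Y) = 2*P/(-18 + Y) (n(P, Y) = (P + P)/(Y - 18) = (2*P)/(-18 + Y) = 2*P/(-18 + Y))
V(y, A) = 2 - y
o = -82720/43877 (o = 496320/(-263262) = 496320*(-1/263262) = -82720/43877 ≈ -1.8853)
V(n(1, -4), f(-4))/o = (2 - 2/(-18 - 4))/(-82720/43877) = (2 - 2/(-22))*(-43877/82720) = (2 - 2*(-1)/22)*(-43877/82720) = (2 - 1*(-1/11))*(-43877/82720) = (2 + 1/11)*(-43877/82720) = (23/11)*(-43877/82720) = -1009171/909920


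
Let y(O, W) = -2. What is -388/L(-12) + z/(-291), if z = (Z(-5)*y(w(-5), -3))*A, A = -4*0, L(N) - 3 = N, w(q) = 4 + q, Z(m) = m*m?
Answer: 388/9 ≈ 43.111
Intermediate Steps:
Z(m) = m**2
L(N) = 3 + N
A = 0
z = 0 (z = ((-5)**2*(-2))*0 = (25*(-2))*0 = -50*0 = 0)
-388/L(-12) + z/(-291) = -388/(3 - 12) + 0/(-291) = -388/(-9) + 0*(-1/291) = -388*(-1/9) + 0 = 388/9 + 0 = 388/9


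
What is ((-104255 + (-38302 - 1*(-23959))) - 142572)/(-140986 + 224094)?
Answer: -130585/41554 ≈ -3.1425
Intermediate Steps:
((-104255 + (-38302 - 1*(-23959))) - 142572)/(-140986 + 224094) = ((-104255 + (-38302 + 23959)) - 142572)/83108 = ((-104255 - 14343) - 142572)*(1/83108) = (-118598 - 142572)*(1/83108) = -261170*1/83108 = -130585/41554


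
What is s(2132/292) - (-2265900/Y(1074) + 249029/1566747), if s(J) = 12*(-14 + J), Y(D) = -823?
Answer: -266738070965099/94128593013 ≈ -2833.8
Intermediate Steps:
s(J) = -168 + 12*J
s(2132/292) - (-2265900/Y(1074) + 249029/1566747) = (-168 + 12*(2132/292)) - (-2265900/(-823) + 249029/1566747) = (-168 + 12*(2132*(1/292))) - (-2265900*(-1/823) + 249029*(1/1566747)) = (-168 + 12*(533/73)) - (2265900/823 + 249029/1566747) = (-168 + 6396/73) - 1*3550296978167/1289432781 = -5868/73 - 3550296978167/1289432781 = -266738070965099/94128593013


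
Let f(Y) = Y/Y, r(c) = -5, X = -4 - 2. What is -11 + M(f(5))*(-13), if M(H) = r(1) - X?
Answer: -24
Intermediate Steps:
X = -6
f(Y) = 1
M(H) = 1 (M(H) = -5 - 1*(-6) = -5 + 6 = 1)
-11 + M(f(5))*(-13) = -11 + 1*(-13) = -11 - 13 = -24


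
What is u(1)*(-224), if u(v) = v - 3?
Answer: 448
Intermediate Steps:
u(v) = -3 + v
u(1)*(-224) = (-3 + 1)*(-224) = -2*(-224) = 448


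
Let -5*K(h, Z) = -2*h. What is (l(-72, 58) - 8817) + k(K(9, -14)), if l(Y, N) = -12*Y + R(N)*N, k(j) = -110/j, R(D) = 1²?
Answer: -71330/9 ≈ -7925.6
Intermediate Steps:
R(D) = 1
K(h, Z) = 2*h/5 (K(h, Z) = -(-2)*h/5 = 2*h/5)
l(Y, N) = N - 12*Y (l(Y, N) = -12*Y + 1*N = -12*Y + N = N - 12*Y)
(l(-72, 58) - 8817) + k(K(9, -14)) = ((58 - 12*(-72)) - 8817) - 110/((⅖)*9) = ((58 + 864) - 8817) - 110/18/5 = (922 - 8817) - 110*5/18 = -7895 - 275/9 = -71330/9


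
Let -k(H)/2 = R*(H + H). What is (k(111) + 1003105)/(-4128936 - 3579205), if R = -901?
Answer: -1403149/7708141 ≈ -0.18203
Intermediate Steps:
k(H) = 3604*H (k(H) = -(-1802)*(H + H) = -(-1802)*2*H = -(-3604)*H = 3604*H)
(k(111) + 1003105)/(-4128936 - 3579205) = (3604*111 + 1003105)/(-4128936 - 3579205) = (400044 + 1003105)/(-7708141) = 1403149*(-1/7708141) = -1403149/7708141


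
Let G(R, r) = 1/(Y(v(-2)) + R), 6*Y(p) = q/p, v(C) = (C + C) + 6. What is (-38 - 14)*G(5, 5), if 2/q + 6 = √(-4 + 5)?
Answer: -1560/149 ≈ -10.470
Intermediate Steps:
v(C) = 6 + 2*C (v(C) = 2*C + 6 = 6 + 2*C)
q = -⅖ (q = 2/(-6 + √(-4 + 5)) = 2/(-6 + √1) = 2/(-6 + 1) = 2/(-5) = 2*(-⅕) = -⅖ ≈ -0.40000)
Y(p) = -1/(15*p) (Y(p) = (-2/(5*p))/6 = -1/(15*p))
G(R, r) = 1/(-1/30 + R) (G(R, r) = 1/(-1/(15*(6 + 2*(-2))) + R) = 1/(-1/(15*(6 - 4)) + R) = 1/(-1/15/2 + R) = 1/(-1/15*½ + R) = 1/(-1/30 + R))
(-38 - 14)*G(5, 5) = (-38 - 14)*(30/(-1 + 30*5)) = -1560/(-1 + 150) = -1560/149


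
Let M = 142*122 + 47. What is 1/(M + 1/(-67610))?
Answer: 67610/1174453309 ≈ 5.7567e-5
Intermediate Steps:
M = 17371 (M = 17324 + 47 = 17371)
1/(M + 1/(-67610)) = 1/(17371 + 1/(-67610)) = 1/(17371 - 1/67610) = 1/(1174453309/67610) = 67610/1174453309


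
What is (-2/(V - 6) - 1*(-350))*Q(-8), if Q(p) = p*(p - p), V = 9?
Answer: 0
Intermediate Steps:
Q(p) = 0 (Q(p) = p*0 = 0)
(-2/(V - 6) - 1*(-350))*Q(-8) = (-2/(9 - 6) - 1*(-350))*0 = (-2/3 + 350)*0 = (-2*⅓ + 350)*0 = (-⅔ + 350)*0 = (1048/3)*0 = 0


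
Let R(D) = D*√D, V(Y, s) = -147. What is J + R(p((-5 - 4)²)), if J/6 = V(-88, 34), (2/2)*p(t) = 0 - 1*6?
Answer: -882 - 6*I*√6 ≈ -882.0 - 14.697*I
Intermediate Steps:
p(t) = -6 (p(t) = 0 - 1*6 = 0 - 6 = -6)
R(D) = D^(3/2)
J = -882 (J = 6*(-147) = -882)
J + R(p((-5 - 4)²)) = -882 + (-6)^(3/2) = -882 - 6*I*√6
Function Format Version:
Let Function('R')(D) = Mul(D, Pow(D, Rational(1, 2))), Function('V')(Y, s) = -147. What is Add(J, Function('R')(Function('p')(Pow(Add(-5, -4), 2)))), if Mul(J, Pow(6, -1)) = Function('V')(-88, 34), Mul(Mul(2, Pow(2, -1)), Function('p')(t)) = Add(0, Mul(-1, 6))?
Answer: Add(-882, Mul(-6, I, Pow(6, Rational(1, 2)))) ≈ Add(-882.00, Mul(-14.697, I))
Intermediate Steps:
Function('p')(t) = -6 (Function('p')(t) = Add(0, Mul(-1, 6)) = Add(0, -6) = -6)
Function('R')(D) = Pow(D, Rational(3, 2))
J = -882 (J = Mul(6, -147) = -882)
Add(J, Function('R')(Function('p')(Pow(Add(-5, -4), 2)))) = Add(-882, Pow(-6, Rational(3, 2))) = Add(-882, Mul(-6, I, Pow(6, Rational(1, 2))))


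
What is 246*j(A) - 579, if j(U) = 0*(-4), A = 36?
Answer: -579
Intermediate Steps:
j(U) = 0
246*j(A) - 579 = 246*0 - 579 = 0 - 579 = -579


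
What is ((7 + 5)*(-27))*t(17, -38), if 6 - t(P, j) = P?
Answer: 3564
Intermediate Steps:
t(P, j) = 6 - P
((7 + 5)*(-27))*t(17, -38) = ((7 + 5)*(-27))*(6 - 1*17) = (12*(-27))*(6 - 17) = -324*(-11) = 3564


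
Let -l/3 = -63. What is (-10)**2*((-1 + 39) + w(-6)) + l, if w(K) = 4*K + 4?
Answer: 1989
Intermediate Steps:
l = 189 (l = -3*(-63) = 189)
w(K) = 4 + 4*K
(-10)**2*((-1 + 39) + w(-6)) + l = (-10)**2*((-1 + 39) + (4 + 4*(-6))) + 189 = 100*(38 + (4 - 24)) + 189 = 100*(38 - 20) + 189 = 100*18 + 189 = 1800 + 189 = 1989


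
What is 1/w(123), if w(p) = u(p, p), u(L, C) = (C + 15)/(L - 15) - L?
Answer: -18/2191 ≈ -0.0082154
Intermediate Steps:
u(L, C) = -L + (15 + C)/(-15 + L) (u(L, C) = (15 + C)/(-15 + L) - L = -L + (15 + C)/(-15 + L))
w(p) = (15 - p² + 16*p)/(-15 + p) (w(p) = (15 + p - p² + 15*p)/(-15 + p) = (15 - p² + 16*p)/(-15 + p))
1/w(123) = 1/((15 - 1*123² + 16*123)/(-15 + 123)) = 1/((15 - 1*15129 + 1968)/108) = 1/((15 - 15129 + 1968)/108) = 1/((1/108)*(-13146)) = 1/(-2191/18) = -18/2191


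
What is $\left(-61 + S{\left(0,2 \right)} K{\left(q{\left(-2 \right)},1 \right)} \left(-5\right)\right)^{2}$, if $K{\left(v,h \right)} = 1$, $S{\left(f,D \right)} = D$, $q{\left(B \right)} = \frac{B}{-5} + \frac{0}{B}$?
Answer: $5041$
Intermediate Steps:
$q{\left(B \right)} = - \frac{B}{5}$ ($q{\left(B \right)} = B \left(- \frac{1}{5}\right) + 0 = - \frac{B}{5} + 0 = - \frac{B}{5}$)
$\left(-61 + S{\left(0,2 \right)} K{\left(q{\left(-2 \right)},1 \right)} \left(-5\right)\right)^{2} = \left(-61 + 2 \cdot 1 \left(-5\right)\right)^{2} = \left(-61 + 2 \left(-5\right)\right)^{2} = \left(-61 - 10\right)^{2} = \left(-71\right)^{2} = 5041$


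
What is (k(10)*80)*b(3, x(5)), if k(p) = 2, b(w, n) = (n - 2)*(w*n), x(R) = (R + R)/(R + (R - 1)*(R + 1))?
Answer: -230400/841 ≈ -273.96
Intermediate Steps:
x(R) = 2*R/(R + (1 + R)*(-1 + R)) (x(R) = (2*R)/(R + (-1 + R)*(1 + R)) = (2*R)/(R + (1 + R)*(-1 + R)) = 2*R/(R + (1 + R)*(-1 + R)))
b(w, n) = n*w*(-2 + n) (b(w, n) = (-2 + n)*(n*w) = n*w*(-2 + n))
(k(10)*80)*b(3, x(5)) = (2*80)*((2*5/(-1 + 5 + 5²))*3*(-2 + 2*5/(-1 + 5 + 5²))) = 160*((2*5/(-1 + 5 + 25))*3*(-2 + 2*5/(-1 + 5 + 25))) = 160*((2*5/29)*3*(-2 + 2*5/29)) = 160*((2*5*(1/29))*3*(-2 + 2*5*(1/29))) = 160*((10/29)*3*(-2 + 10/29)) = 160*((10/29)*3*(-48/29)) = 160*(-1440/841) = -230400/841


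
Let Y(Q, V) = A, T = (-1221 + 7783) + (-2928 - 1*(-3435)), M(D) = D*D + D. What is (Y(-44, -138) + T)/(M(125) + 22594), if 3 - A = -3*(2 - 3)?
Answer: 7069/38344 ≈ 0.18436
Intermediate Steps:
M(D) = D + D² (M(D) = D² + D = D + D²)
A = 0 (A = 3 - (-3)*(2 - 3) = 3 - (-3)*(-1) = 3 - 1*3 = 3 - 3 = 0)
T = 7069 (T = 6562 + (-2928 + 3435) = 6562 + 507 = 7069)
Y(Q, V) = 0
(Y(-44, -138) + T)/(M(125) + 22594) = (0 + 7069)/(125*(1 + 125) + 22594) = 7069/(125*126 + 22594) = 7069/(15750 + 22594) = 7069/38344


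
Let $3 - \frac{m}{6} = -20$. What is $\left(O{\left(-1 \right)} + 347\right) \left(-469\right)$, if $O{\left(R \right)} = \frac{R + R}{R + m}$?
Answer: $- \frac{22294853}{137} \approx -1.6274 \cdot 10^{5}$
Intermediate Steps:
$m = 138$ ($m = 18 - -120 = 18 + 120 = 138$)
$O{\left(R \right)} = \frac{2 R}{138 + R}$ ($O{\left(R \right)} = \frac{R + R}{R + 138} = \frac{2 R}{138 + R}$)
$\left(O{\left(-1 \right)} + 347\right) \left(-469\right) = \left(2 \left(-1\right) \frac{1}{138 - 1} + 347\right) \left(-469\right) = \left(2 \left(-1\right) \frac{1}{137} + 347\right) \left(-469\right) = \left(- \frac{2}{137} + 347\right) \left(-469\right) = \frac{47537}{137} \left(-469\right) = - \frac{22294853}{137}$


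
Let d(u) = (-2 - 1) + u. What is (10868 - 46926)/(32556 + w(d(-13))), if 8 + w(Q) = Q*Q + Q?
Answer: -18029/16394 ≈ -1.0997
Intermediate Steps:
d(u) = -3 + u
w(Q) = -8 + Q + Q² (w(Q) = -8 + (Q*Q + Q) = -8 + (Q² + Q) = -8 + (Q + Q²) = -8 + Q + Q²)
(10868 - 46926)/(32556 + w(d(-13))) = (10868 - 46926)/(32556 + (-8 + (-3 - 13) + (-3 - 13)²)) = -36058/(32556 + (-8 - 16 + (-16)²)) = -36058/(32556 + (-8 - 16 + 256)) = -36058/(32556 + 232) = -36058/32788 = -36058*1/32788 = -18029/16394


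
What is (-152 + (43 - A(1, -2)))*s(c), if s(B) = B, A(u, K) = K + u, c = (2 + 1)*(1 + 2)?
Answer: -972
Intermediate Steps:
c = 9 (c = 3*3 = 9)
(-152 + (43 - A(1, -2)))*s(c) = (-152 + (43 - (-2 + 1)))*9 = (-152 + (43 - 1*(-1)))*9 = (-152 + (43 + 1))*9 = (-152 + 44)*9 = -108*9 = -972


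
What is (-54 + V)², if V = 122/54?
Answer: 1951609/729 ≈ 2677.1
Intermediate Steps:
V = 61/27 (V = 122*(1/54) = 61/27 ≈ 2.2593)
(-54 + V)² = (-54 + 61/27)² = (-1397/27)² = 1951609/729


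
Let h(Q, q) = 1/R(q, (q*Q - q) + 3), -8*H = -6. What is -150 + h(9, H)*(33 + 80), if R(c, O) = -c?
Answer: -902/3 ≈ -300.67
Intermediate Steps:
H = ¾ (H = -⅛*(-6) = ¾ ≈ 0.75000)
h(Q, q) = -1/q (h(Q, q) = 1/(-q) = -1/q)
-150 + h(9, H)*(33 + 80) = -150 + (-1/¾)*(33 + 80) = -150 - 1*4/3*113 = -150 - 4/3*113 = -150 - 452/3 = -902/3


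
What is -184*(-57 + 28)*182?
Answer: 971152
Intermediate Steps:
-184*(-57 + 28)*182 = -184*(-29)*182 = 5336*182 = 971152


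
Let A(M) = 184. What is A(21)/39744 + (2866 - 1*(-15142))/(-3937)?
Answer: -3885791/850392 ≈ -4.5694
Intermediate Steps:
A(21)/39744 + (2866 - 1*(-15142))/(-3937) = 184/39744 + (2866 - 1*(-15142))/(-3937) = 184*(1/39744) + (2866 + 15142)*(-1/3937) = 1/216 + 18008*(-1/3937) = 1/216 - 18008/3937 = -3885791/850392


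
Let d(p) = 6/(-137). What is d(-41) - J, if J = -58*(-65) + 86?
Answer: -528278/137 ≈ -3856.0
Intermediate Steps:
d(p) = -6/137 (d(p) = 6*(-1/137) = -6/137)
J = 3856 (J = 3770 + 86 = 3856)
d(-41) - J = -6/137 - 1*3856 = -6/137 - 3856 = -528278/137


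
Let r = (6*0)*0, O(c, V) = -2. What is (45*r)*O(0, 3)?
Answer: 0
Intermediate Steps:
r = 0 (r = 0*0 = 0)
(45*r)*O(0, 3) = (45*0)*(-2) = 0*(-2) = 0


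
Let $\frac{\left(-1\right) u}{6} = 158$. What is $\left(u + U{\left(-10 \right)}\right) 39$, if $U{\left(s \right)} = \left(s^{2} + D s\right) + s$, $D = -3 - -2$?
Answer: $-33072$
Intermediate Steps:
$D = -1$ ($D = -3 + 2 = -1$)
$u = -948$ ($u = \left(-6\right) 158 = -948$)
$U{\left(s \right)} = s^{2}$ ($U{\left(s \right)} = \left(s^{2} - s\right) + s = s^{2}$)
$\left(u + U{\left(-10 \right)}\right) 39 = \left(-948 + \left(-10\right)^{2}\right) 39 = \left(-948 + 100\right) 39 = \left(-848\right) 39 = -33072$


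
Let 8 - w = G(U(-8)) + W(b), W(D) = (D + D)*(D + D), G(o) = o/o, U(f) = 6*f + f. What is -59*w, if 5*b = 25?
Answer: 5487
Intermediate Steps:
b = 5 (b = (1/5)*25 = 5)
U(f) = 7*f
G(o) = 1
W(D) = 4*D**2 (W(D) = (2*D)*(2*D) = 4*D**2)
w = -93 (w = 8 - (1 + 4*5**2) = 8 - (1 + 4*25) = 8 - (1 + 100) = 8 - 1*101 = 8 - 101 = -93)
-59*w = -59*(-93) = 5487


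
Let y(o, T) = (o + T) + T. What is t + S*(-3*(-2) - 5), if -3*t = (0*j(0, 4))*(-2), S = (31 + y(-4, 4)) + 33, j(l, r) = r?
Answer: 68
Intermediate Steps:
y(o, T) = o + 2*T (y(o, T) = (T + o) + T = o + 2*T)
S = 68 (S = (31 + (-4 + 2*4)) + 33 = (31 + (-4 + 8)) + 33 = (31 + 4) + 33 = 35 + 33 = 68)
t = 0 (t = -0*4*(-2)/3 = -0*(-2) = -⅓*0 = 0)
t + S*(-3*(-2) - 5) = 0 + 68*(-3*(-2) - 5) = 0 + 68*(6 - 5) = 0 + 68*1 = 0 + 68 = 68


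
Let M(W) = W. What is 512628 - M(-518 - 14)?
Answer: 513160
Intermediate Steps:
512628 - M(-518 - 14) = 512628 - (-518 - 14) = 512628 - 1*(-532) = 512628 + 532 = 513160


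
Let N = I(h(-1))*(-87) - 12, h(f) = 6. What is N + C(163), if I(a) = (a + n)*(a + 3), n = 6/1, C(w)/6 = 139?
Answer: -8574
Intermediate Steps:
C(w) = 834 (C(w) = 6*139 = 834)
n = 6 (n = 6*1 = 6)
I(a) = (3 + a)*(6 + a) (I(a) = (a + 6)*(a + 3) = (6 + a)*(3 + a) = (3 + a)*(6 + a))
N = -9408 (N = (18 + 6**2 + 9*6)*(-87) - 12 = (18 + 36 + 54)*(-87) - 12 = 108*(-87) - 12 = -9396 - 12 = -9408)
N + C(163) = -9408 + 834 = -8574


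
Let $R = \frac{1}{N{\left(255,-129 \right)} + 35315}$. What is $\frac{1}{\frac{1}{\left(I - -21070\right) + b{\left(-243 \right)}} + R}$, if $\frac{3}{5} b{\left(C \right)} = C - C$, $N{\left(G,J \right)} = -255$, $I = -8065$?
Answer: $\frac{91191060}{9613} \approx 9486.2$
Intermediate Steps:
$b{\left(C \right)} = 0$ ($b{\left(C \right)} = \frac{5 \left(C - C\right)}{3} = \frac{5}{3} \cdot 0 = 0$)
$R = \frac{1}{35060}$ ($R = \frac{1}{-255 + 35315} = \frac{1}{35060} \approx 2.8523 \cdot 10^{-5}$)
$\frac{1}{\frac{1}{\left(I - -21070\right) + b{\left(-243 \right)}} + R} = \frac{1}{\frac{1}{\left(-8065 - -21070\right) + 0} + \frac{1}{35060}} = \frac{1}{\frac{1}{\left(-8065 + 21070\right) + 0} + \frac{1}{35060}} = \frac{1}{\frac{1}{13005 + 0} + \frac{1}{35060}} = \frac{1}{\frac{1}{13005} + \frac{1}{35060}} = \frac{1}{\frac{9613}{91191060}} = \frac{91191060}{9613}$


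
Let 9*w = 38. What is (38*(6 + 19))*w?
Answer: 36100/9 ≈ 4011.1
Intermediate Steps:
w = 38/9 (w = (⅑)*38 = 38/9 ≈ 4.2222)
(38*(6 + 19))*w = (38*(6 + 19))*(38/9) = (38*25)*(38/9) = 950*(38/9) = 36100/9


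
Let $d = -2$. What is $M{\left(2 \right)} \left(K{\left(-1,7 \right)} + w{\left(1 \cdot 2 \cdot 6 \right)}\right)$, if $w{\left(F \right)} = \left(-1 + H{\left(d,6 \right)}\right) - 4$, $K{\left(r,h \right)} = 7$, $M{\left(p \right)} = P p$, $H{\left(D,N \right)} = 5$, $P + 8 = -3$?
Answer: $-154$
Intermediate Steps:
$P = -11$ ($P = -8 - 3 = -11$)
$M{\left(p \right)} = - 11 p$
$w{\left(F \right)} = 0$ ($w{\left(F \right)} = \left(-1 + 5\right) - 4 = 4 - 4 = 0$)
$M{\left(2 \right)} \left(K{\left(-1,7 \right)} + w{\left(1 \cdot 2 \cdot 6 \right)}\right) = \left(-11\right) 2 \left(7 + 0\right) = \left(-22\right) 7 = -154$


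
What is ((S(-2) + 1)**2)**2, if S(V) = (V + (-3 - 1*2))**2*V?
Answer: 88529281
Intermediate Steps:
S(V) = V*(-5 + V)**2 (S(V) = (V + (-3 - 2))**2*V = (V - 5)**2*V = (-5 + V)**2*V = V*(-5 + V)**2)
((S(-2) + 1)**2)**2 = ((-2*(-5 - 2)**2 + 1)**2)**2 = ((-2*(-7)**2 + 1)**2)**2 = ((-2*49 + 1)**2)**2 = ((-98 + 1)**2)**2 = ((-97)**2)**2 = 9409**2 = 88529281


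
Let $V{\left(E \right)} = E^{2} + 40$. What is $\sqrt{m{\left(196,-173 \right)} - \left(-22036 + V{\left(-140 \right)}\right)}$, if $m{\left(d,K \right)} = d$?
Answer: $36 \sqrt{2} \approx 50.912$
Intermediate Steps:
$V{\left(E \right)} = 40 + E^{2}$
$\sqrt{m{\left(196,-173 \right)} - \left(-22036 + V{\left(-140 \right)}\right)} = \sqrt{196 + \left(22036 - \left(40 + \left(-140\right)^{2}\right)\right)} = \sqrt{196 + \left(22036 - \left(40 + 19600\right)\right)} = \sqrt{196 + \left(22036 - 19640\right)} = \sqrt{196 + 2396} = \sqrt{2592} = 36 \sqrt{2}$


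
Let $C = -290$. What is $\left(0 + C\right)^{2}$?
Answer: $84100$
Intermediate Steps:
$\left(0 + C\right)^{2} = \left(0 - 290\right)^{2} = \left(-290\right)^{2} = 84100$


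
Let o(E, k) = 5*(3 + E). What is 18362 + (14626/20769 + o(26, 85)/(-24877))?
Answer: 9487462963003/516670413 ≈ 18363.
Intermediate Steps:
o(E, k) = 15 + 5*E
18362 + (14626/20769 + o(26, 85)/(-24877)) = 18362 + (14626/20769 + (15 + 5*26)/(-24877)) = 18362 + (14626*(1/20769) + (15 + 130)*(-1/24877)) = 18362 + (14626/20769 + 145*(-1/24877)) = 18362 + (14626/20769 - 145/24877) = 18362 + 360839497/516670413 = 9487462963003/516670413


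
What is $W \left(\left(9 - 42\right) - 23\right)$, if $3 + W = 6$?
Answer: $-168$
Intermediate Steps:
$W = 3$ ($W = -3 + 6 = 3$)
$W \left(\left(9 - 42\right) - 23\right) = 3 \left(\left(9 - 42\right) - 23\right) = 3 \left(-33 - 23\right) = 3 \left(-56\right) = -168$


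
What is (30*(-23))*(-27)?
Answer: 18630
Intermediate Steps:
(30*(-23))*(-27) = -690*(-27) = 18630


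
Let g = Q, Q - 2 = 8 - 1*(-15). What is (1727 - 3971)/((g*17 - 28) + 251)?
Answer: -187/54 ≈ -3.4630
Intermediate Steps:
Q = 25 (Q = 2 + (8 - 1*(-15)) = 2 + (8 + 15) = 2 + 23 = 25)
g = 25
(1727 - 3971)/((g*17 - 28) + 251) = (1727 - 3971)/((25*17 - 28) + 251) = -2244/((425 - 28) + 251) = -2244/(397 + 251) = -2244/648 = -2244*1/648 = -187/54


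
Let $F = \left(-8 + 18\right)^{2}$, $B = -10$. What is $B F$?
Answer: $-1000$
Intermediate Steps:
$F = 100$ ($F = 10^{2} = 100$)
$B F = \left(-10\right) 100 = -1000$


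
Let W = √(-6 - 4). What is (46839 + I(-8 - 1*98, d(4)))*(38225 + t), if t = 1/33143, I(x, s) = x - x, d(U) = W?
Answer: 59339915792664/33143 ≈ 1.7904e+9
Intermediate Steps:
W = I*√10 (W = √(-10) = I*√10 ≈ 3.1623*I)
d(U) = I*√10
I(x, s) = 0
t = 1/33143 ≈ 3.0172e-5
(46839 + I(-8 - 1*98, d(4)))*(38225 + t) = (46839 + 0)*(38225 + 1/33143) = 46839*(1266891176/33143) = 59339915792664/33143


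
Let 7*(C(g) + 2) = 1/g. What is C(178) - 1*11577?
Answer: -14427433/1246 ≈ -11579.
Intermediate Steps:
C(g) = -2 + 1/(7*g)
C(178) - 1*11577 = (-2 + (⅐)/178) - 1*11577 = (-2 + (⅐)*(1/178)) - 11577 = (-2 + 1/1246) - 11577 = -2491/1246 - 11577 = -14427433/1246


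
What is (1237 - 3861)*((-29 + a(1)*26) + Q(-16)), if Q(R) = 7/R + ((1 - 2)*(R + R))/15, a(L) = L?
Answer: 51332/15 ≈ 3422.1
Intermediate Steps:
Q(R) = 7/R - 2*R/15 (Q(R) = 7/R - 2*R*(1/15) = 7/R - 2*R/15)
(1237 - 3861)*((-29 + a(1)*26) + Q(-16)) = (1237 - 3861)*((-29 + 1*26) + (7/(-16) - 2/15*(-16))) = -2624*((-29 + 26) + (7*(-1/16) + 32/15)) = -2624*(-3 + (-7/16 + 32/15)) = -2624*(-3 + 407/240) = -2624*(-313/240) = 51332/15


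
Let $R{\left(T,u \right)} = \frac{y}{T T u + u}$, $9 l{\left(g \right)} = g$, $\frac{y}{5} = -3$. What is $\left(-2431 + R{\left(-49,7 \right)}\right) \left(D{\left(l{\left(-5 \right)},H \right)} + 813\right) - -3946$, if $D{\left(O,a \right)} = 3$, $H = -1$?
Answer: $- \frac{16643764370}{8407} \approx -1.9798 \cdot 10^{6}$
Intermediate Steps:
$y = -15$ ($y = 5 \left(-3\right) = -15$)
$l{\left(g \right)} = \frac{g}{9}$
$R{\left(T,u \right)} = - \frac{15}{u + u T^{2}}$ ($R{\left(T,u \right)} = - \frac{15}{T T u + u} = - \frac{15}{T^{2} u + u} = - \frac{15}{u T^{2} + u} = - \frac{15}{u + u T^{2}}$)
$\left(-2431 + R{\left(-49,7 \right)}\right) \left(D{\left(l{\left(-5 \right)},H \right)} + 813\right) - -3946 = \left(-2431 - \frac{15}{7 \left(1 + \left(-49\right)^{2}\right)}\right) \left(3 + 813\right) - -3946 = \left(-2431 - \frac{15}{7 \left(1 + 2401\right)}\right) 816 + 3946 = \left(-2431 - \frac{15}{7 \cdot 2402}\right) 816 + 3946 = \left(-2431 - \frac{15}{7} \cdot \frac{1}{2402}\right) 816 + 3946 = \left(-2431 - \frac{15}{16814}\right) 816 + 3946 = \left(- \frac{40874849}{16814}\right) 816 + 3946 = - \frac{16676938392}{8407} + 3946 = - \frac{16643764370}{8407}$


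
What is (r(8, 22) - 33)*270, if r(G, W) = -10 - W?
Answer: -17550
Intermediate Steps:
(r(8, 22) - 33)*270 = ((-10 - 1*22) - 33)*270 = ((-10 - 22) - 33)*270 = (-32 - 33)*270 = -65*270 = -17550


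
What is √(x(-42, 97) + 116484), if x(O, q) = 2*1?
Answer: √116486 ≈ 341.30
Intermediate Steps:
x(O, q) = 2
√(x(-42, 97) + 116484) = √(2 + 116484) = √116486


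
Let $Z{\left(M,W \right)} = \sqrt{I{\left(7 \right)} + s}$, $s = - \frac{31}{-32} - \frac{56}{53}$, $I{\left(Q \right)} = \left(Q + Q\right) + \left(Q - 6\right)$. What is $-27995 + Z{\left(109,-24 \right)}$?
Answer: $-27995 + \frac{\sqrt{2680846}}{424} \approx -27991.0$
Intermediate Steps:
$I{\left(Q \right)} = -6 + 3 Q$ ($I{\left(Q \right)} = 2 Q + \left(Q - 6\right) = 2 Q + \left(-6 + Q\right) = -6 + 3 Q$)
$s = - \frac{149}{1696}$ ($s = \left(-31\right) \left(- \frac{1}{32}\right) - \frac{56}{53} = \frac{31}{32} - \frac{56}{53} = - \frac{149}{1696} \approx -0.087854$)
$Z{\left(M,W \right)} = \frac{\sqrt{2680846}}{424}$ ($Z{\left(M,W \right)} = \sqrt{\left(-6 + 3 \cdot 7\right) - \frac{149}{1696}} = \sqrt{\left(-6 + 21\right) - \frac{149}{1696}} = \sqrt{15 - \frac{149}{1696}} = \sqrt{\frac{25291}{1696}} = \frac{\sqrt{2680846}}{424}$)
$-27995 + Z{\left(109,-24 \right)} = -27995 + \frac{\sqrt{2680846}}{424}$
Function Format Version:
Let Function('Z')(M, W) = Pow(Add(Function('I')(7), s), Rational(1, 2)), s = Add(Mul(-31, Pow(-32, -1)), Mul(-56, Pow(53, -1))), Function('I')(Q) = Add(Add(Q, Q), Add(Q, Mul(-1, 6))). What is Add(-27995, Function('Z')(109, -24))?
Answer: Add(-27995, Mul(Rational(1, 424), Pow(2680846, Rational(1, 2)))) ≈ -27991.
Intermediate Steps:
Function('I')(Q) = Add(-6, Mul(3, Q)) (Function('I')(Q) = Add(Mul(2, Q), Add(Q, -6)) = Add(Mul(2, Q), Add(-6, Q)) = Add(-6, Mul(3, Q)))
s = Rational(-149, 1696) (s = Add(Mul(-31, Rational(-1, 32)), Mul(-56, Rational(1, 53))) = Add(Rational(31, 32), Rational(-56, 53)) = Rational(-149, 1696) ≈ -0.087854)
Function('Z')(M, W) = Mul(Rational(1, 424), Pow(2680846, Rational(1, 2))) (Function('Z')(M, W) = Pow(Add(Add(-6, Mul(3, 7)), Rational(-149, 1696)), Rational(1, 2)) = Pow(Add(Add(-6, 21), Rational(-149, 1696)), Rational(1, 2)) = Pow(Add(15, Rational(-149, 1696)), Rational(1, 2)) = Pow(Rational(25291, 1696), Rational(1, 2)) = Mul(Rational(1, 424), Pow(2680846, Rational(1, 2))))
Add(-27995, Function('Z')(109, -24)) = Add(-27995, Mul(Rational(1, 424), Pow(2680846, Rational(1, 2))))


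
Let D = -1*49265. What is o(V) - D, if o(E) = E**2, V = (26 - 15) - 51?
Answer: 50865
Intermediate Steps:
V = -40 (V = 11 - 51 = -40)
D = -49265
o(V) - D = (-40)**2 - 1*(-49265) = 1600 + 49265 = 50865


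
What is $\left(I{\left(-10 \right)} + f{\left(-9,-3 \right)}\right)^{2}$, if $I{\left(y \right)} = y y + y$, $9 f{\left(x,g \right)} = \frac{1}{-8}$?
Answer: $\frac{41977441}{5184} \approx 8097.5$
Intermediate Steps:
$f{\left(x,g \right)} = - \frac{1}{72}$ ($f{\left(x,g \right)} = \frac{1}{9 \left(-8\right)} = \frac{1}{9} \left(- \frac{1}{8}\right) = - \frac{1}{72}$)
$I{\left(y \right)} = y + y^{2}$ ($I{\left(y \right)} = y^{2} + y = y + y^{2}$)
$\left(I{\left(-10 \right)} + f{\left(-9,-3 \right)}\right)^{2} = \left(- 10 \left(1 - 10\right) - \frac{1}{72}\right)^{2} = \left(\left(-10\right) \left(-9\right) - \frac{1}{72}\right)^{2} = \left(90 - \frac{1}{72}\right)^{2} = \left(\frac{6479}{72}\right)^{2} = \frac{41977441}{5184}$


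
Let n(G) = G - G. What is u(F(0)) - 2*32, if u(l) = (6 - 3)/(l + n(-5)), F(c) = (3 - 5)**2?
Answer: -253/4 ≈ -63.250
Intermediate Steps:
n(G) = 0
F(c) = 4 (F(c) = (-2)**2 = 4)
u(l) = 3/l (u(l) = (6 - 3)/(l + 0) = 3/l)
u(F(0)) - 2*32 = 3/4 - 2*32 = 3*(1/4) - 1*64 = 3/4 - 64 = -253/4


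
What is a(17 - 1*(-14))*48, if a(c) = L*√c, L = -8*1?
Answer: -384*√31 ≈ -2138.0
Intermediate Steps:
L = -8
a(c) = -8*√c
a(17 - 1*(-14))*48 = -8*√(17 - 1*(-14))*48 = -8*√(17 + 14)*48 = -8*√31*48 = -384*√31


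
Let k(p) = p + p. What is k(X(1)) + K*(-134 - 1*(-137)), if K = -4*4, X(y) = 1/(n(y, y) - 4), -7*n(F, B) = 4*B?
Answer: -775/16 ≈ -48.438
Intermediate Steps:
n(F, B) = -4*B/7
X(y) = 1/(-4 - 4*y/7) (X(y) = 1/(-4*y/7 - 4) = 1/(-4 - 4*y/7))
k(p) = 2*p
K = -16
k(X(1)) + K*(-134 - 1*(-137)) = 2*(-7/(28 + 4*1)) - 16*(-134 - 1*(-137)) = 2*(-7/(28 + 4)) - 16*(-134 + 137) = 2*(-7/32) - 16*3 = 2*(-7*1/32) - 48 = 2*(-7/32) - 48 = -7/16 - 48 = -775/16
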